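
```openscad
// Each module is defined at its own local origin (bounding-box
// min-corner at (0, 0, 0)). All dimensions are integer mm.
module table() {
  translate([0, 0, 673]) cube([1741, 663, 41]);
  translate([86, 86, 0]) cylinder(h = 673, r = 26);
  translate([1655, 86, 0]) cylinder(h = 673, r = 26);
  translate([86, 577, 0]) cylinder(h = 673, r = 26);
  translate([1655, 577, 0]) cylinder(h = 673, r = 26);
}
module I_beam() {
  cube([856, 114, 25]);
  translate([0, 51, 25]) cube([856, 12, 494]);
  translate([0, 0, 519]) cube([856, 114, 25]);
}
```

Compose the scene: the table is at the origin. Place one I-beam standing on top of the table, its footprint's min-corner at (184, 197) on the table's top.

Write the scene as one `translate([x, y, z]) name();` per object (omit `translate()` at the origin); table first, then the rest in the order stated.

table();
translate([184, 197, 714]) I_beam();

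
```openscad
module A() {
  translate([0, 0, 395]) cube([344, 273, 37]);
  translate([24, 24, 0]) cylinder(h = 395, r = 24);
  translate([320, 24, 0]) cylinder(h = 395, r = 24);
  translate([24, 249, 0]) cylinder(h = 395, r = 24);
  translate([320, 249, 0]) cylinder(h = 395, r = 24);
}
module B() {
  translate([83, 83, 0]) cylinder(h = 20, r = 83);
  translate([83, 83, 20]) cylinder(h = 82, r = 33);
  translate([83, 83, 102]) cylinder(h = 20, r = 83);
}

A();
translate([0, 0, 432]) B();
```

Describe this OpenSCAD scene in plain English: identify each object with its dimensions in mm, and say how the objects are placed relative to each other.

A is a four-legged stool. The seat is 344×273 mm, 37 mm thick, top at z = 432 mm. It stands on four round legs, each 48 mm in diameter, from z = 0 to the seat underside, each leg's axis is inset half a diameter from the nearest pair of seat edges (so the leg's bounding box is flush with the corner).

B is a spool: two coaxial disc flanges of radius 83 mm and thickness 20 mm, joined by a core cylinder of radius 33 mm and height 82 mm. The lower flange rests on z = 0 and the three cylinders share a vertical axis.

The spool is on top of the stool.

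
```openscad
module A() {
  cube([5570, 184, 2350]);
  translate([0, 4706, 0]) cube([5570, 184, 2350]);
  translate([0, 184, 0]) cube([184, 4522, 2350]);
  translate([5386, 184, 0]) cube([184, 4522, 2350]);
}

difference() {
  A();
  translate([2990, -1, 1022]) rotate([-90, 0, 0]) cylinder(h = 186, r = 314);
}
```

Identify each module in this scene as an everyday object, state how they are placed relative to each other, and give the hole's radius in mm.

A is a house frame. The house frame has a circular hole through its front wall. The hole's radius is 314 mm.

The subtracted cylinder has r = 314 mm.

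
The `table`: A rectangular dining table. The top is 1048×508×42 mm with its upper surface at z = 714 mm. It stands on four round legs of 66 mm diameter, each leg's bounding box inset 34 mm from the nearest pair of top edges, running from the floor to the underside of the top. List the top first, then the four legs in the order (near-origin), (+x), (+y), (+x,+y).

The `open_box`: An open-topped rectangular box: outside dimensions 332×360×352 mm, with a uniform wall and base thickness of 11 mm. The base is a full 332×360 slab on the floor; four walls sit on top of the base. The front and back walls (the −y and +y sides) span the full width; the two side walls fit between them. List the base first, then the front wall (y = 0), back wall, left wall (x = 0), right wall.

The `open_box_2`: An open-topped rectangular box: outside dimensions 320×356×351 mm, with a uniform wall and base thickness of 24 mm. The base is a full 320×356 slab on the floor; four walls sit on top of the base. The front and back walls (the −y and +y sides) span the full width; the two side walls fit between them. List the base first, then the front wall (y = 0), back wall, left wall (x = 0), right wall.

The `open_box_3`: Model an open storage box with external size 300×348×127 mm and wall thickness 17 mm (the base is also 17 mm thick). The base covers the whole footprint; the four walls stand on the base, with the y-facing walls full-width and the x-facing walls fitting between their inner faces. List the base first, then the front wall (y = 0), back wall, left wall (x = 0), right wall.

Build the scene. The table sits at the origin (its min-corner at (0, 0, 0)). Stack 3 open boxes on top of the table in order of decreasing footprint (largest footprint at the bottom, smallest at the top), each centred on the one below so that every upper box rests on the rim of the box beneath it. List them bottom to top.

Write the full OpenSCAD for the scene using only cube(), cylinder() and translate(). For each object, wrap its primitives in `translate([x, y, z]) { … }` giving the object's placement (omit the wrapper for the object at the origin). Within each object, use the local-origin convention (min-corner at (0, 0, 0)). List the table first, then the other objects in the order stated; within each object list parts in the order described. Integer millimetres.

translate([0, 0, 672]) cube([1048, 508, 42]);
translate([67, 67, 0]) cylinder(h = 672, r = 33);
translate([981, 67, 0]) cylinder(h = 672, r = 33);
translate([67, 441, 0]) cylinder(h = 672, r = 33);
translate([981, 441, 0]) cylinder(h = 672, r = 33);
translate([358, 74, 714]) {
  cube([332, 360, 11]);
  translate([0, 0, 11]) cube([332, 11, 341]);
  translate([0, 349, 11]) cube([332, 11, 341]);
  translate([0, 11, 11]) cube([11, 338, 341]);
  translate([321, 11, 11]) cube([11, 338, 341]);
}
translate([364, 76, 1066]) {
  cube([320, 356, 24]);
  translate([0, 0, 24]) cube([320, 24, 327]);
  translate([0, 332, 24]) cube([320, 24, 327]);
  translate([0, 24, 24]) cube([24, 308, 327]);
  translate([296, 24, 24]) cube([24, 308, 327]);
}
translate([374, 80, 1417]) {
  cube([300, 348, 17]);
  translate([0, 0, 17]) cube([300, 17, 110]);
  translate([0, 331, 17]) cube([300, 17, 110]);
  translate([0, 17, 17]) cube([17, 314, 110]);
  translate([283, 17, 17]) cube([17, 314, 110]);
}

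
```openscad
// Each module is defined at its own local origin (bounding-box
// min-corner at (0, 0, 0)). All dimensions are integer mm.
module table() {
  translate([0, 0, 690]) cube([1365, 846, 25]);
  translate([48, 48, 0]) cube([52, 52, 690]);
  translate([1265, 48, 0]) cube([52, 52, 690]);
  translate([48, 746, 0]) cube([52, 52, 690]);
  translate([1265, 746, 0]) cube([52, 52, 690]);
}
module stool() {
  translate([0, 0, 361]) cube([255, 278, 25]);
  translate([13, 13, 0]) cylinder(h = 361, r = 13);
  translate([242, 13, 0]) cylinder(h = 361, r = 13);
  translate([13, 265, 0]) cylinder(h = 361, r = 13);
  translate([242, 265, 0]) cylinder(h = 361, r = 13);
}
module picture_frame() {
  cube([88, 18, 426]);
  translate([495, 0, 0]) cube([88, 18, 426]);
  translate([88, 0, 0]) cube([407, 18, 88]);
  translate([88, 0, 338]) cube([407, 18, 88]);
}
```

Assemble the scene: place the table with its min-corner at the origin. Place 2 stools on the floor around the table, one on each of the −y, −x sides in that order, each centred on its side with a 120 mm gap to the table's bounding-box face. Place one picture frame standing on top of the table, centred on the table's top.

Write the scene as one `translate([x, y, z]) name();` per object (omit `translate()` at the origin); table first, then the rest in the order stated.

table();
translate([555, -398, 0]) stool();
translate([-375, 284, 0]) stool();
translate([391, 414, 715]) picture_frame();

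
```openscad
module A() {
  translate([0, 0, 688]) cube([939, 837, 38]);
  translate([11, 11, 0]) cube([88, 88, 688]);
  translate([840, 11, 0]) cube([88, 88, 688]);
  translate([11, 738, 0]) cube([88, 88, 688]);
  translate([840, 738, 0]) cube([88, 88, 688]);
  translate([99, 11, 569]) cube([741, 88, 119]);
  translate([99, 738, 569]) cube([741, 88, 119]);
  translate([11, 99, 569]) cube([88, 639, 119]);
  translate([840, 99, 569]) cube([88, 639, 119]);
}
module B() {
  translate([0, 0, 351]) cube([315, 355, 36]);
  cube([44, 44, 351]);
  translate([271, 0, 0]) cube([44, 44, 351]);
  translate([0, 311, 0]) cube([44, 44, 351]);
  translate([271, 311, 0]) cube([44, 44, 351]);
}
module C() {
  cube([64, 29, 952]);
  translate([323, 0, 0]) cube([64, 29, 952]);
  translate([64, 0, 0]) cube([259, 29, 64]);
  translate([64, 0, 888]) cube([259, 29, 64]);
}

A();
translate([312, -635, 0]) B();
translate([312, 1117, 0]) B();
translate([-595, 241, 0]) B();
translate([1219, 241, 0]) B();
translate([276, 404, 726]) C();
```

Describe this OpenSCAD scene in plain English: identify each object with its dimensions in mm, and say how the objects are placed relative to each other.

A is a table with a 939×837 mm rectangular top, 38 mm thick, top surface at z = 726 mm, supported by four 88×88 mm square legs, each inset 11 mm from the nearest pair of top edges, running from the floor. Four apron rails, 88 mm thick and 119 mm tall, run between adjacent legs with their top edges flush with the underside of the top and their outer faces flush with the legs' outer faces.

B is a four-legged stool. The seat is a 315×355×36 mm slab whose top surface is at z = 387 mm; four square legs, each 44×44 mm in cross-section, run from the floor (z = 0) to the underside of the seat, each flush with a corner of the seat.

C is a rectangular picture frame lying in the x–z plane (depth along y). The opening is 259 mm wide (x) by 824 mm tall (z), surrounded by a border 64 mm wide on all four sides. The frame is 29 mm deep and is made of two full-height vertical stiles with two horizontal rails fitted between them.

Four stools sit around the table at the −y, +y, −x, +x sides. The picture frame is on top of the table, centred.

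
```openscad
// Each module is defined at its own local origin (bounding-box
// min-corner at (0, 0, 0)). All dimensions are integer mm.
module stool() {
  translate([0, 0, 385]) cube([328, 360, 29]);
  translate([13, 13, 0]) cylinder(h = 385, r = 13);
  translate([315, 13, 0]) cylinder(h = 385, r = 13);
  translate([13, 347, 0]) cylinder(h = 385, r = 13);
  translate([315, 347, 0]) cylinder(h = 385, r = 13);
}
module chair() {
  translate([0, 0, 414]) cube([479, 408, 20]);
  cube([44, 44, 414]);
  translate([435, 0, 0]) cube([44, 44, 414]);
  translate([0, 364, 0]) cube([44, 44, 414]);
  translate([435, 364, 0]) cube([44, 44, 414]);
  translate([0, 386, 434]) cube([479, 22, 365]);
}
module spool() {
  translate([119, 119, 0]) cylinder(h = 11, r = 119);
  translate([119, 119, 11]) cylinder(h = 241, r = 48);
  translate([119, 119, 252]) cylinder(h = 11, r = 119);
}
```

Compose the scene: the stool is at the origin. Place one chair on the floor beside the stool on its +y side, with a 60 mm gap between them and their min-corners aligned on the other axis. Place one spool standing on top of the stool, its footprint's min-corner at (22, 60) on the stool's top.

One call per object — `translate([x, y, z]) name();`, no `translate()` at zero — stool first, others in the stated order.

stool();
translate([0, 420, 0]) chair();
translate([22, 60, 414]) spool();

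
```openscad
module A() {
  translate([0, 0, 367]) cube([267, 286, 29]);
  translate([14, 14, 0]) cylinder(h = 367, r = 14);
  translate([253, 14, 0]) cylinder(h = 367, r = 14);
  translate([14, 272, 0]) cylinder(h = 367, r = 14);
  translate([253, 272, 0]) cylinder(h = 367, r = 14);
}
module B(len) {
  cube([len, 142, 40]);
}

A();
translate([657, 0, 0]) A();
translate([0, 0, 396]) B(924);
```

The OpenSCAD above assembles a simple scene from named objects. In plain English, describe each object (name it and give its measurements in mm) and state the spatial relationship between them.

A is a four-legged stool. The seat is a 267×286×29 mm slab whose top surface is at z = 396 mm; four round legs, each 28 mm in diameter, run from the floor (z = 0) to the underside of the seat, each leg's axis is inset half a diameter from the nearest pair of seat edges (so the leg's bounding box is flush with the corner).

B is a rectangular beam 924 mm long (x), 142 mm deep (y), 40 mm thick (z).

The beam spans the tops of two stools placed 390 mm apart, resting at z = 396 mm.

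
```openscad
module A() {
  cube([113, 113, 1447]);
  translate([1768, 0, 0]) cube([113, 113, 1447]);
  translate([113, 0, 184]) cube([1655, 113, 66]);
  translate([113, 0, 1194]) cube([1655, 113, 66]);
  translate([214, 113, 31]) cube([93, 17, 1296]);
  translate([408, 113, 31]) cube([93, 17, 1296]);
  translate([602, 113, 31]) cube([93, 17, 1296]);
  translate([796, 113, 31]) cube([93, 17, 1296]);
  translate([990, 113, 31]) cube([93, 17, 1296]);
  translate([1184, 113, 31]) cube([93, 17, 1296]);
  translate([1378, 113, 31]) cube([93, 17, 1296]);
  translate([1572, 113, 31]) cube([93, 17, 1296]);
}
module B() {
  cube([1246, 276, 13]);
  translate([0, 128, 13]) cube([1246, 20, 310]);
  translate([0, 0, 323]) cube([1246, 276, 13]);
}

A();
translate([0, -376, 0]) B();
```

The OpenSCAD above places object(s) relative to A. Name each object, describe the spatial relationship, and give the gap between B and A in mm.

The I-beam's nearest face is 100 mm from the fence section's −y face.

A is a fence section. B is an I-beam. The I-beam is on the floor beside the fence section on its −y side. The gap between the I-beam and the fence section is 100 mm.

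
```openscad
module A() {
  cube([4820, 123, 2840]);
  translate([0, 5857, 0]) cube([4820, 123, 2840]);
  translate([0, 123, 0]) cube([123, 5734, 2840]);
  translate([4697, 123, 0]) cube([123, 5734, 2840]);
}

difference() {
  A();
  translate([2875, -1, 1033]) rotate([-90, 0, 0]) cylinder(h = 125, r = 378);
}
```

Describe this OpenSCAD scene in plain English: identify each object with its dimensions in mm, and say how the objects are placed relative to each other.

A is a box-shaped house frame (walls only): outside footprint 4820×5980 mm, wall height 2840 mm, wall thickness 123 mm. The two y-facing walls run the full x-width; the two x-facing walls fit between the inner faces of the y-facing walls.

The house frame has a circular hole of radius 378 mm through its front wall, centred at (x = 2875, z = 1033).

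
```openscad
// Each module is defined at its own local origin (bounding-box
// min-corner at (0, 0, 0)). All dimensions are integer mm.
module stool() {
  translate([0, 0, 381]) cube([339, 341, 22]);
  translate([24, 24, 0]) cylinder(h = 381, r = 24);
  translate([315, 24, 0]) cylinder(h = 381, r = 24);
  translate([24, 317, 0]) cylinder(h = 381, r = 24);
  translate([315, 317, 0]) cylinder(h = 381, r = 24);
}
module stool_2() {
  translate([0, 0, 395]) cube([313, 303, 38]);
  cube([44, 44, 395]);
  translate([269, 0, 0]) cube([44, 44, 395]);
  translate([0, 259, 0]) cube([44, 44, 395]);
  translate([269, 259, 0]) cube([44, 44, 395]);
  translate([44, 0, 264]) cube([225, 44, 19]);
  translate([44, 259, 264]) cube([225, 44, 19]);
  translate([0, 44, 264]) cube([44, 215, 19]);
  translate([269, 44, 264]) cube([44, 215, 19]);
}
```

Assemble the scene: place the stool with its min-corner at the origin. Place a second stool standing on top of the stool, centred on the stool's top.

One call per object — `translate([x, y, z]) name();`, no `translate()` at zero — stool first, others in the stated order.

stool();
translate([13, 19, 403]) stool_2();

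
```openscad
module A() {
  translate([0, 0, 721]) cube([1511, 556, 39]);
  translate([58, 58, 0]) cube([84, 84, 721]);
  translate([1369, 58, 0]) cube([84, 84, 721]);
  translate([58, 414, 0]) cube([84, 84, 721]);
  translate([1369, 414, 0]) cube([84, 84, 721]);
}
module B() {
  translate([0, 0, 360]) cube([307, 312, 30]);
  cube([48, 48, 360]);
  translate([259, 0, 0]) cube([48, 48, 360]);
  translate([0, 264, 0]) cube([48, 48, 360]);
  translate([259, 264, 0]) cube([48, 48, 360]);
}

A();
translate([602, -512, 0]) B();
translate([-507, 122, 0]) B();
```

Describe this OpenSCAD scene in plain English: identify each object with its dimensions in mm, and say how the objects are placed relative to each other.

A is a table: top 1511 mm (x) × 556 mm (y), 39 mm thick, upper face at z = 760 mm, on four 84×84 mm square legs, each inset 58 mm from the nearest pair of top edges, running from z = 0 to the bottom of the top.

B is a four-legged stool. The seat is a 307×312×30 mm slab whose top surface is at z = 390 mm; four square legs, each 48×48 mm in cross-section, run from the floor (z = 0) to the underside of the seat, each flush with a corner of the seat.

Two stools sit around the table at the −y, −x sides.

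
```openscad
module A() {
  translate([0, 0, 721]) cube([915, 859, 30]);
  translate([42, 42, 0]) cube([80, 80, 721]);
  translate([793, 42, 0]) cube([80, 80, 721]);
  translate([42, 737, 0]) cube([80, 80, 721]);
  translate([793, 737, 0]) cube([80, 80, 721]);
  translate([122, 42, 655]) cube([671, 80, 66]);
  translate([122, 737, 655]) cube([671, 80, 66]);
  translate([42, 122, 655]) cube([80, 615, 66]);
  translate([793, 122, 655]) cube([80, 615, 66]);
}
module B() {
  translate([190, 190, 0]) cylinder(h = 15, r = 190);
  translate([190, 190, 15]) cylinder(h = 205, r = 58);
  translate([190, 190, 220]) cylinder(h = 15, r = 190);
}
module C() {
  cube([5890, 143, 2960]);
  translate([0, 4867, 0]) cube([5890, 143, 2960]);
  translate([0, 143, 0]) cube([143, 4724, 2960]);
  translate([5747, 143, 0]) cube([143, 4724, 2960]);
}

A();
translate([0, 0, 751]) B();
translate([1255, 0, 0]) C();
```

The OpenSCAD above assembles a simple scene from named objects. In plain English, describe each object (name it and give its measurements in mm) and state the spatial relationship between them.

A is a table: top 915 mm (x) × 859 mm (y), 30 mm thick, upper face at z = 751 mm, on four 80×80 mm square legs, each inset 42 mm from the nearest pair of top edges, running from z = 0 to the bottom of the top. Four apron rails, 80 mm thick and 66 mm tall, run between adjacent legs with their top edges flush with the underside of the top and their outer faces flush with the legs' outer faces.

B is a spool: two coaxial disc flanges of radius 190 mm and thickness 15 mm, joined by a core cylinder of radius 58 mm and height 205 mm. The lower flange rests on z = 0 and the three cylinders share a vertical axis.

C is a box-shaped house frame (walls only): outside footprint 5890×5010 mm, wall height 2960 mm, wall thickness 143 mm. The two y-facing walls run the full x-width; the two x-facing walls fit between the inner faces of the y-facing walls.

The spool is on top of the table. The house frame is on the floor beside the table on its +x side.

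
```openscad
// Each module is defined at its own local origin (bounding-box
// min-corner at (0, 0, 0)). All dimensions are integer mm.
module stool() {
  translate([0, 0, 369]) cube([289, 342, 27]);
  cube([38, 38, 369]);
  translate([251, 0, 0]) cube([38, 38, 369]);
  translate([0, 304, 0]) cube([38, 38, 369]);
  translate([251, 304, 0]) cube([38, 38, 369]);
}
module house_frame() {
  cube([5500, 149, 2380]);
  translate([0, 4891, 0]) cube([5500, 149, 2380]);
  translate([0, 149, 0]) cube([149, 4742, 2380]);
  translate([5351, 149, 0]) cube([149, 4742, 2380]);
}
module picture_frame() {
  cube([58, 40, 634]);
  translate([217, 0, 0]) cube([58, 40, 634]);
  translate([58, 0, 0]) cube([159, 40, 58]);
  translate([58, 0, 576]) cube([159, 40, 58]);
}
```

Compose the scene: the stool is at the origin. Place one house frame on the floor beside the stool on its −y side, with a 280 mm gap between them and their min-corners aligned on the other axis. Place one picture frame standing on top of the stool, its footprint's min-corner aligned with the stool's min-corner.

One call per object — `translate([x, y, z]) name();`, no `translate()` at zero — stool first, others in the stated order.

stool();
translate([0, -5320, 0]) house_frame();
translate([0, 0, 396]) picture_frame();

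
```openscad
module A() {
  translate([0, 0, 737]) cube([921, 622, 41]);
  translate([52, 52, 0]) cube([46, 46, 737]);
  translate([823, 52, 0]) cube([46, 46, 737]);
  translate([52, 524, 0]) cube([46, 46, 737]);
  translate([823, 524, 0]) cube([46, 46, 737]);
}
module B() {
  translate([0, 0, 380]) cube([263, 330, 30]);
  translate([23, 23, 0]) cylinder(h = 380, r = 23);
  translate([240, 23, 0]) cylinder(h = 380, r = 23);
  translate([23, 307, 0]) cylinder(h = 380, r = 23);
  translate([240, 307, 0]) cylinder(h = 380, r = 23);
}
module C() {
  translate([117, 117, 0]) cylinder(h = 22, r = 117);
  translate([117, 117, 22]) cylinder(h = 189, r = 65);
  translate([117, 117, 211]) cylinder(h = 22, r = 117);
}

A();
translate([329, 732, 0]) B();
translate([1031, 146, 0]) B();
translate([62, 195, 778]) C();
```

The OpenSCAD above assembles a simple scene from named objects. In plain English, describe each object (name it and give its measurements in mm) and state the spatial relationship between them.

A is a rectangular dining table. The top is 921×622×41 mm with its upper surface at z = 778 mm. It stands on four 46×46 mm square legs, each inset 52 mm from the nearest pair of top edges, running from the floor to the underside of the top.

B is a four-legged stool. The seat is a 263×330×30 mm slab whose top surface is at z = 410 mm; four round legs, each 46 mm in diameter, run from the floor (z = 0) to the underside of the seat, each leg's axis is inset half a diameter from the nearest pair of seat edges (so the leg's bounding box is flush with the corner).

C is a spool: two coaxial disc flanges of radius 117 mm and thickness 22 mm, joined by a core cylinder of radius 65 mm and height 189 mm. The lower flange rests on z = 0 and the three cylinders share a vertical axis.

Two stools sit around the table at the +y, +x sides. The spool is on top of the table.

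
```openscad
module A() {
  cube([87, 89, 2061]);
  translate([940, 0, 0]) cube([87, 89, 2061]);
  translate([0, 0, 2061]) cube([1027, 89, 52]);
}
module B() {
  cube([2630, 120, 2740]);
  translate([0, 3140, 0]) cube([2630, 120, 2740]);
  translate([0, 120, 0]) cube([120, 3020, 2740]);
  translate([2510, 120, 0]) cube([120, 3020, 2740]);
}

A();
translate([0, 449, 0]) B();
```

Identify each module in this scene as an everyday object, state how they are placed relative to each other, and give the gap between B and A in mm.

The house frame's nearest face is 360 mm from the door frame's +y face.

A is a door frame. B is a house frame. The house frame is on the floor beside the door frame on its +y side. The gap between the house frame and the door frame is 360 mm.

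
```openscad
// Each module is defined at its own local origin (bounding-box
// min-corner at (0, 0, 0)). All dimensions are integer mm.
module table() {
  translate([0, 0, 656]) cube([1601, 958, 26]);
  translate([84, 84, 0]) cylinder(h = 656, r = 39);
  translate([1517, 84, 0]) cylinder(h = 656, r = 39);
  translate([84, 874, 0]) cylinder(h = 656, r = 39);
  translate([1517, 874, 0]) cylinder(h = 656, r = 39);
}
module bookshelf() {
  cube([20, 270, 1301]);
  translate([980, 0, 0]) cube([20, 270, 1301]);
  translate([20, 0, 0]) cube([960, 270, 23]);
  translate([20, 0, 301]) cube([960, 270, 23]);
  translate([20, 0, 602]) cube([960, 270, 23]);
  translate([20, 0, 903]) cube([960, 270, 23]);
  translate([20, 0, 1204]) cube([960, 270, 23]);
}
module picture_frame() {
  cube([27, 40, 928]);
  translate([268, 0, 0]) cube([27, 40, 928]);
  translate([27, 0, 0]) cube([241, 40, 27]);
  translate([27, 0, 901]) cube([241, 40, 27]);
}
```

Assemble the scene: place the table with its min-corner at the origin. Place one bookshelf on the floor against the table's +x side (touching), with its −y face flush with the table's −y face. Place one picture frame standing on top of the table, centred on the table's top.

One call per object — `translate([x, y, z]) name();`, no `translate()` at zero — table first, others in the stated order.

table();
translate([1601, 0, 0]) bookshelf();
translate([653, 459, 682]) picture_frame();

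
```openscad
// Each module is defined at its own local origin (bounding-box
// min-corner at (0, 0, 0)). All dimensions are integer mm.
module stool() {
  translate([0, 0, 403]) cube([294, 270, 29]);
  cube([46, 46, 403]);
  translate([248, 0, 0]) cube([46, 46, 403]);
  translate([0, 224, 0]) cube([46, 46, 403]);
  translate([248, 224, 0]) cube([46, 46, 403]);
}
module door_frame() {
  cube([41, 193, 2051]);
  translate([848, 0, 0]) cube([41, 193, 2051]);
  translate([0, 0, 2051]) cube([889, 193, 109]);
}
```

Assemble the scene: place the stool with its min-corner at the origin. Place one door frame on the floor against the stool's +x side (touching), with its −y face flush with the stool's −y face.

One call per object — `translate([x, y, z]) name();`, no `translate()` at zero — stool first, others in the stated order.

stool();
translate([294, 0, 0]) door_frame();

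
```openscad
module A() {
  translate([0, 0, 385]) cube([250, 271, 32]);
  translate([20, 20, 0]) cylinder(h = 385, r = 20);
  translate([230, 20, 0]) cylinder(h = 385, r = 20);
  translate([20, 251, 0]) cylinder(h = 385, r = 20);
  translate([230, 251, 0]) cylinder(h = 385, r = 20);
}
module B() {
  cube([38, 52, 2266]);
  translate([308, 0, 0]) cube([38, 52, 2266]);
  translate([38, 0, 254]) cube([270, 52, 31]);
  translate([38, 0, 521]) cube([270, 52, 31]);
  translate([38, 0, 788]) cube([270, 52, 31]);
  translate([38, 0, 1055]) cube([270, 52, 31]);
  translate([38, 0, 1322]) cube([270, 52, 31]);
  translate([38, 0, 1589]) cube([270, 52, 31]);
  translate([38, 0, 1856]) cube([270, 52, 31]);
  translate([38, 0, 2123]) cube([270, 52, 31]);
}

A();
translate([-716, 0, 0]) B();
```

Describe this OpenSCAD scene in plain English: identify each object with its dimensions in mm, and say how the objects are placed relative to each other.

A is a four-legged stool. The seat is 250×271 mm, 32 mm thick, top at z = 417 mm. It stands on four round legs, each 40 mm in diameter, from z = 0 to the seat underside, each leg's axis is inset half a diameter from the nearest pair of seat edges (so the leg's bounding box is flush with the corner).

B is a wooden ladder with two side rails of 38×52 mm section and 2266 mm height, set 346 mm apart overall. Between them run 8 rectangular rungs (52 mm deep, 31 mm thick), front faces flush with the rails' −y face. The bottom of the first rung is 254 mm above the floor and each subsequent rung is 267 mm higher than the one below.

The ladder is on the floor beside the stool on its −x side.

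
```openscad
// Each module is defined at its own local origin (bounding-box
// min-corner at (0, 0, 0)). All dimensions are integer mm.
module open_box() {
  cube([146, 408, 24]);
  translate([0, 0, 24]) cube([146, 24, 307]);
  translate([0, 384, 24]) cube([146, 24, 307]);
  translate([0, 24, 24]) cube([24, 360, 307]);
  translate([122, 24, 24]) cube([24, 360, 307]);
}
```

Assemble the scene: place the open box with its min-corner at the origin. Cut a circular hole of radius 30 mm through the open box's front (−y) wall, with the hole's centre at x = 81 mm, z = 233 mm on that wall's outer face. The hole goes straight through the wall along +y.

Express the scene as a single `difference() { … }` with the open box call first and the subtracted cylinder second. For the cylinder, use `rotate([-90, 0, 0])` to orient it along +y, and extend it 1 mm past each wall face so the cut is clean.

difference() {
  open_box();
  translate([81, -1, 233]) rotate([-90, 0, 0]) cylinder(h = 26, r = 30);
}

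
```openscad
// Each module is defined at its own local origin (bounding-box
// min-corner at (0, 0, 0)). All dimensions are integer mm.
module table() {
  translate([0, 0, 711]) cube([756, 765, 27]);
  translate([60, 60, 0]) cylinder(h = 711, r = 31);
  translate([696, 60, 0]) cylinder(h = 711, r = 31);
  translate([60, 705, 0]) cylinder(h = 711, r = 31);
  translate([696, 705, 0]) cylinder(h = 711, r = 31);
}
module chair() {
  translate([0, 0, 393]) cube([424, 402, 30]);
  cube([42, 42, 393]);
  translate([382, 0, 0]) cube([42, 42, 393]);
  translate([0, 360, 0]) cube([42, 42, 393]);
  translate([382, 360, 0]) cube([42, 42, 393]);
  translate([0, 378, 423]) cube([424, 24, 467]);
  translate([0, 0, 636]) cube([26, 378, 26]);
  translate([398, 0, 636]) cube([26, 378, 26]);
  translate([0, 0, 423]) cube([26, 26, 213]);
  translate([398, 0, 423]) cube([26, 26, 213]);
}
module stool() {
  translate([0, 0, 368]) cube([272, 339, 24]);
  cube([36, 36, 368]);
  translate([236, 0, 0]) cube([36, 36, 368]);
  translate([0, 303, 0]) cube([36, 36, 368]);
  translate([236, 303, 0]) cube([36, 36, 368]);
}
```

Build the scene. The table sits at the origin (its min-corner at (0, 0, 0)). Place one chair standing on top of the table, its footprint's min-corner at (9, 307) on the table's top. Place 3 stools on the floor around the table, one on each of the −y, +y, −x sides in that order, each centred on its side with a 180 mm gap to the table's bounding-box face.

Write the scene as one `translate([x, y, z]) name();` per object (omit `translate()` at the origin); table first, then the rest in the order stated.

table();
translate([9, 307, 738]) chair();
translate([242, -519, 0]) stool();
translate([242, 945, 0]) stool();
translate([-452, 213, 0]) stool();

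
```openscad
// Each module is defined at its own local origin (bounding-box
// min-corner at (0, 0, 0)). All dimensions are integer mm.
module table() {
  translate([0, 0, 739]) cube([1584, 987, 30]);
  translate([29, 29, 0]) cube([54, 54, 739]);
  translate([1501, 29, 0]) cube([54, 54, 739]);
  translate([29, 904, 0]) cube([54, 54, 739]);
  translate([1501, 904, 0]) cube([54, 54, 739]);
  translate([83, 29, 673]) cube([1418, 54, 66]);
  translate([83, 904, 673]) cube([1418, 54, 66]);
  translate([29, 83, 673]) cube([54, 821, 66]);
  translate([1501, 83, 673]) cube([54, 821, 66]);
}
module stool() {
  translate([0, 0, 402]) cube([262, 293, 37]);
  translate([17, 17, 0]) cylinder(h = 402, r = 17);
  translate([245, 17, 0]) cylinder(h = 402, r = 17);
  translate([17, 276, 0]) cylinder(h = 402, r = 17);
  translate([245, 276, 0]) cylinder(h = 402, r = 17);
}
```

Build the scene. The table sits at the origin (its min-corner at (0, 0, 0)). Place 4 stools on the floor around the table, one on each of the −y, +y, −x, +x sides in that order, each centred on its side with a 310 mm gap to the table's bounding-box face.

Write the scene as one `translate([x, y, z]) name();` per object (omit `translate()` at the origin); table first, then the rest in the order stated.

table();
translate([661, -603, 0]) stool();
translate([661, 1297, 0]) stool();
translate([-572, 347, 0]) stool();
translate([1894, 347, 0]) stool();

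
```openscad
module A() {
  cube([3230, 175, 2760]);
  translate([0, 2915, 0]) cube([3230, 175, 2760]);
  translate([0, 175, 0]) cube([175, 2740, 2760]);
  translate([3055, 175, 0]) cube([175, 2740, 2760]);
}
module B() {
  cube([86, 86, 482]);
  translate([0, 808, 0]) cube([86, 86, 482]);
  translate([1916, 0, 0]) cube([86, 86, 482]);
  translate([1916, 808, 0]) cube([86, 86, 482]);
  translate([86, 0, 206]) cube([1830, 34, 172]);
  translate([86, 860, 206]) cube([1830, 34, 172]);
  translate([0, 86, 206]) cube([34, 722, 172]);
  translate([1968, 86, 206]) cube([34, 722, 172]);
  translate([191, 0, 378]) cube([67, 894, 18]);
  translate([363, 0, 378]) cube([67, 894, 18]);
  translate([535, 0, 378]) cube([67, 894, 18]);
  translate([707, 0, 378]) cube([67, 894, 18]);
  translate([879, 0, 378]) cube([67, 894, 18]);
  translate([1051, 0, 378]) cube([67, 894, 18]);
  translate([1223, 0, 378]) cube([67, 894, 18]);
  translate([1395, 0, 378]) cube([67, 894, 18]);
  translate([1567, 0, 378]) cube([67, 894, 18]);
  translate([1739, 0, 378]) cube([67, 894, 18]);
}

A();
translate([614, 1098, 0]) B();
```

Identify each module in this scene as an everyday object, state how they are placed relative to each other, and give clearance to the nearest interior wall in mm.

A is a house frame. B is a bed frame. The bed frame sits inside the house frame, centred. The clearance to the nearest interior wall is 439 mm.

Clearances: x = 439, y = 923; minimum 439 mm.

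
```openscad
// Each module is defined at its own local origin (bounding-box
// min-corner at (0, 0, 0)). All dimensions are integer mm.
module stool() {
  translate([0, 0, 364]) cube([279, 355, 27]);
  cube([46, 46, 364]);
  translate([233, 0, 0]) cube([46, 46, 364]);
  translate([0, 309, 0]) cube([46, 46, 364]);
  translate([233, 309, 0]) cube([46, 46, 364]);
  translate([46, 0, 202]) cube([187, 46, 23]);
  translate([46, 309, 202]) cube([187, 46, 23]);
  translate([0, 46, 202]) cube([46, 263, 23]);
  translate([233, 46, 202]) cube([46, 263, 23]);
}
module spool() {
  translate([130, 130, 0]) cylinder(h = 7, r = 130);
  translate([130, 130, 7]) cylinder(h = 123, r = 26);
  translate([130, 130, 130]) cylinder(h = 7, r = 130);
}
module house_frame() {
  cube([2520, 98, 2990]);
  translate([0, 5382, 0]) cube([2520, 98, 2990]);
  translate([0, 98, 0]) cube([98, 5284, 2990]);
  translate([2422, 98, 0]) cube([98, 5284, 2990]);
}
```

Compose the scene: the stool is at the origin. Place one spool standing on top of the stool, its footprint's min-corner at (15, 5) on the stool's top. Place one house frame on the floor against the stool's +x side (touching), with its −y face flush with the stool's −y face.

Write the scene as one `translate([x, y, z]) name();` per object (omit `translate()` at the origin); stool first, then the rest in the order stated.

stool();
translate([15, 5, 391]) spool();
translate([279, 0, 0]) house_frame();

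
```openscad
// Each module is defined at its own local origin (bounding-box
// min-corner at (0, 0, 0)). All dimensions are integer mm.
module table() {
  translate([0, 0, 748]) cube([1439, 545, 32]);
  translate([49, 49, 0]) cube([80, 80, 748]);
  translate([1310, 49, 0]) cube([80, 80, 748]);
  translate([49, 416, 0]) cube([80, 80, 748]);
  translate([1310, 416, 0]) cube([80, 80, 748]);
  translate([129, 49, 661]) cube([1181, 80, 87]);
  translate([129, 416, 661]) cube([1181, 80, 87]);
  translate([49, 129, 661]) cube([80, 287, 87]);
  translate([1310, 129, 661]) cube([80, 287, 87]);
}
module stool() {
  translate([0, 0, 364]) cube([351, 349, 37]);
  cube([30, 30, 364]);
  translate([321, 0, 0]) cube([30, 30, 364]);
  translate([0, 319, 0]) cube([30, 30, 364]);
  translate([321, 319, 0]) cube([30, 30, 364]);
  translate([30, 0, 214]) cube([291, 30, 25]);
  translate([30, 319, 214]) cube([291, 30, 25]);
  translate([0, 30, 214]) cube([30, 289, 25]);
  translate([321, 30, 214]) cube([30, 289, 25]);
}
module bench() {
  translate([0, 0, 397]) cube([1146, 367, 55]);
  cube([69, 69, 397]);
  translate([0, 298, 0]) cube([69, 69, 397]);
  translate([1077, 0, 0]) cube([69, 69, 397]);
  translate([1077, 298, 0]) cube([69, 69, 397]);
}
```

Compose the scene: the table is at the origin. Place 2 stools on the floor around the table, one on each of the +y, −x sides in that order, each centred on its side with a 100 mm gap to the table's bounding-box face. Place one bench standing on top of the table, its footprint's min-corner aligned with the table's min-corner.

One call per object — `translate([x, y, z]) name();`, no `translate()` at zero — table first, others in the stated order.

table();
translate([544, 645, 0]) stool();
translate([-451, 98, 0]) stool();
translate([0, 0, 780]) bench();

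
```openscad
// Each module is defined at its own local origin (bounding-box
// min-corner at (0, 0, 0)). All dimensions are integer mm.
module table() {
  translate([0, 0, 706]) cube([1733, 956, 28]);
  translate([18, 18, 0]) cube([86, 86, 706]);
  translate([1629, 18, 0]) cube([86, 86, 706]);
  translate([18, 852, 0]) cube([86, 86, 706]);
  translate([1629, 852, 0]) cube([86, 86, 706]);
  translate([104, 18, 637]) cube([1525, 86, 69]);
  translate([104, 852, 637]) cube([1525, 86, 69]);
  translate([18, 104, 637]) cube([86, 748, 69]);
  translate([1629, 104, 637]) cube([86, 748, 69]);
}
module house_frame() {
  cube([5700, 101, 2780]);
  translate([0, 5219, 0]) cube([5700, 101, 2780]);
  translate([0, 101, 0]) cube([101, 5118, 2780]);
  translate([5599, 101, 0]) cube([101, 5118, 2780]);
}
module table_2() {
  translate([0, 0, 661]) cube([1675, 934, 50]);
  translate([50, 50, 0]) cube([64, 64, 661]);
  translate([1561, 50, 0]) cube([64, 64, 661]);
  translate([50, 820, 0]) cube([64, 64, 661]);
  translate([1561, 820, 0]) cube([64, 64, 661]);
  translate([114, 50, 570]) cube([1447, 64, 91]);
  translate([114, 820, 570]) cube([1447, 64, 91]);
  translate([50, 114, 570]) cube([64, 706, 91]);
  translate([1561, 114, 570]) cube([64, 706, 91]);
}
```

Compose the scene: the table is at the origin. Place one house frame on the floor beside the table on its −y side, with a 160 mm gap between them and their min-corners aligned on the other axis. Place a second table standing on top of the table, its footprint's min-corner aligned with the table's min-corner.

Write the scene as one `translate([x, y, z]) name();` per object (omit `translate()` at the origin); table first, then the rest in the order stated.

table();
translate([0, -5480, 0]) house_frame();
translate([0, 0, 734]) table_2();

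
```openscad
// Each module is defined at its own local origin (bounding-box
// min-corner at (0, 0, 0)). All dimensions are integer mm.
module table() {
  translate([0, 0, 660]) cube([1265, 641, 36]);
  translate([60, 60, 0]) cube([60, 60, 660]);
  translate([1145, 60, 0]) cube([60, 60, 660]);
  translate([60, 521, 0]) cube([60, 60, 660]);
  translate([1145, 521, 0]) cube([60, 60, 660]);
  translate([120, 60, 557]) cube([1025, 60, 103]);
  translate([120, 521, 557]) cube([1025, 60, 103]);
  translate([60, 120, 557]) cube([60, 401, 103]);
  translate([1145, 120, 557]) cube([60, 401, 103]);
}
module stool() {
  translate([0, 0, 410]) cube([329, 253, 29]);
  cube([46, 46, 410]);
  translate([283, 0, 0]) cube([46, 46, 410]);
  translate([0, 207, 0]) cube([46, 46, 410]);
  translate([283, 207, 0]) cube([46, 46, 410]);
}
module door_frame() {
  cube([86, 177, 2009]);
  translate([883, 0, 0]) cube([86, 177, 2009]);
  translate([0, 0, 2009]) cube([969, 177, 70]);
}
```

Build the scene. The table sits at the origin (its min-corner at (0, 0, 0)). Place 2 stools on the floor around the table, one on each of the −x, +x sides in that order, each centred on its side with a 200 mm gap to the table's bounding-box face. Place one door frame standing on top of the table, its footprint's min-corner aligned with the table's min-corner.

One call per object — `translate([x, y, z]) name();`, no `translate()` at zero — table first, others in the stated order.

table();
translate([-529, 194, 0]) stool();
translate([1465, 194, 0]) stool();
translate([0, 0, 696]) door_frame();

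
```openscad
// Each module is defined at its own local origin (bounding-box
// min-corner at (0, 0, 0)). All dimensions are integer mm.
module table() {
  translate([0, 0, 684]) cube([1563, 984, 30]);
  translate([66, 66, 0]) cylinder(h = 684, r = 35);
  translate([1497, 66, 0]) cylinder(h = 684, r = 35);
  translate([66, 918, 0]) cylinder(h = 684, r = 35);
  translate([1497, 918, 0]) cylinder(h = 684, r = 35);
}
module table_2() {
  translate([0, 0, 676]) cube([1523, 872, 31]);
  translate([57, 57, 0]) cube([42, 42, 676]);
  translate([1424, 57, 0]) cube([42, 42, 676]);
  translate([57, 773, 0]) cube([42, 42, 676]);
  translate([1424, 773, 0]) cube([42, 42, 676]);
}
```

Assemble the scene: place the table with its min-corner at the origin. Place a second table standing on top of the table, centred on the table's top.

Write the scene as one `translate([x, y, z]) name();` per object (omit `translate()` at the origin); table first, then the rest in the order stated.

table();
translate([20, 56, 714]) table_2();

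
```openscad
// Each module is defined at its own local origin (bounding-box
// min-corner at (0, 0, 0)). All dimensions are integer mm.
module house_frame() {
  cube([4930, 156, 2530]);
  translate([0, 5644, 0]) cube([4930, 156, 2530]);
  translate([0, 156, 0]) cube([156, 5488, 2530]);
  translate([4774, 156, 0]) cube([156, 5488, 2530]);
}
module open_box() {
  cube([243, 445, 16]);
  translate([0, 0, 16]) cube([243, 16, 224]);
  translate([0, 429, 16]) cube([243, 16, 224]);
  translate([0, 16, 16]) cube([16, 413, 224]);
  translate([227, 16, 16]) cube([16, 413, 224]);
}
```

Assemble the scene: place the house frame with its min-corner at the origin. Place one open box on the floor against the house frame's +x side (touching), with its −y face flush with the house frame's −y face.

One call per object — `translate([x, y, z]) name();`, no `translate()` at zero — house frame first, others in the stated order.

house_frame();
translate([4930, 0, 0]) open_box();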